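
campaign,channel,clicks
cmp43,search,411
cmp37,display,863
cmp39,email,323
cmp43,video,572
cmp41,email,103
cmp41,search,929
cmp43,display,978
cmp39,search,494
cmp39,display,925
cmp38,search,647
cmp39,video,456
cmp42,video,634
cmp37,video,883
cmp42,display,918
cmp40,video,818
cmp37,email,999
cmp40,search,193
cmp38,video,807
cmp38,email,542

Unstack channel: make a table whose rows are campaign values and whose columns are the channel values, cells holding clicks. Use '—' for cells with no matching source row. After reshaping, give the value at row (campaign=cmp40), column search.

The long row with campaign=cmp40, channel=search has clicks=193.

193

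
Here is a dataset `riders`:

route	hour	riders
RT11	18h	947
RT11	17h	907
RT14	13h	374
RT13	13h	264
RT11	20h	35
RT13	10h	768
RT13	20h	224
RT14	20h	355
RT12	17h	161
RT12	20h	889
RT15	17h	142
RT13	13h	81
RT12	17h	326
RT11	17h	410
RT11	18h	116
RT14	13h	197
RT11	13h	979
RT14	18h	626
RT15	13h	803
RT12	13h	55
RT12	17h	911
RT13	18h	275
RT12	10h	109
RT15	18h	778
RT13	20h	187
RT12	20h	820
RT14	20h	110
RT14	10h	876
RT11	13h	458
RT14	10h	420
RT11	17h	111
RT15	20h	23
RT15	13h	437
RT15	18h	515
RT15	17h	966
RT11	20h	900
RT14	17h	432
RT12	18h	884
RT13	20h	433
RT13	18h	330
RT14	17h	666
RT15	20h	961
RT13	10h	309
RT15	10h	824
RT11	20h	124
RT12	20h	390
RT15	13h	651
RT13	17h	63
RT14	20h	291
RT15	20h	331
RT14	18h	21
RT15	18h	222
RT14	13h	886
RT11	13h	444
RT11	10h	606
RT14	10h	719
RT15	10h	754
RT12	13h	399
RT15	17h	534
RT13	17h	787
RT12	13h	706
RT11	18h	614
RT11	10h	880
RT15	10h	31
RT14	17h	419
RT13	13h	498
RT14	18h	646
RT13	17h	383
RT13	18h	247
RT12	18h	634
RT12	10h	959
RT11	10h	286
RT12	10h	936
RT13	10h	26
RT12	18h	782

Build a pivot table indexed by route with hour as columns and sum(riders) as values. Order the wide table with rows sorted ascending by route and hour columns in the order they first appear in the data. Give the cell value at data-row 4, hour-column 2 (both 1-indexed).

1517

With rows sorted ascending by route, row 4 is route=RT14. hour columns in first-appearance order: 18h, 17h, 13h, 20h, 10h; column 2 is 17h.
Long rows with route=RT14, hour=17h: 432 + 666 + 419 = 1517.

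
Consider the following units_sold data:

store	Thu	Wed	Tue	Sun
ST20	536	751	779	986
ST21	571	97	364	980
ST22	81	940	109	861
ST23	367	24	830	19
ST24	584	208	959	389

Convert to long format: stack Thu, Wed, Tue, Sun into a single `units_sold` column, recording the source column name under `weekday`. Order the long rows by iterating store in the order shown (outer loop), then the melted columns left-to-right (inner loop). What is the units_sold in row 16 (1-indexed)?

20 rows total (5 × 4). Row 16: index ⌊(16-1)/4⌋ = 3 into store → ST23; (16-1) mod 4 = 3 into the melted columns → Sun.
So row 16 is (ST23, Sun, 19); units_sold = 19.

19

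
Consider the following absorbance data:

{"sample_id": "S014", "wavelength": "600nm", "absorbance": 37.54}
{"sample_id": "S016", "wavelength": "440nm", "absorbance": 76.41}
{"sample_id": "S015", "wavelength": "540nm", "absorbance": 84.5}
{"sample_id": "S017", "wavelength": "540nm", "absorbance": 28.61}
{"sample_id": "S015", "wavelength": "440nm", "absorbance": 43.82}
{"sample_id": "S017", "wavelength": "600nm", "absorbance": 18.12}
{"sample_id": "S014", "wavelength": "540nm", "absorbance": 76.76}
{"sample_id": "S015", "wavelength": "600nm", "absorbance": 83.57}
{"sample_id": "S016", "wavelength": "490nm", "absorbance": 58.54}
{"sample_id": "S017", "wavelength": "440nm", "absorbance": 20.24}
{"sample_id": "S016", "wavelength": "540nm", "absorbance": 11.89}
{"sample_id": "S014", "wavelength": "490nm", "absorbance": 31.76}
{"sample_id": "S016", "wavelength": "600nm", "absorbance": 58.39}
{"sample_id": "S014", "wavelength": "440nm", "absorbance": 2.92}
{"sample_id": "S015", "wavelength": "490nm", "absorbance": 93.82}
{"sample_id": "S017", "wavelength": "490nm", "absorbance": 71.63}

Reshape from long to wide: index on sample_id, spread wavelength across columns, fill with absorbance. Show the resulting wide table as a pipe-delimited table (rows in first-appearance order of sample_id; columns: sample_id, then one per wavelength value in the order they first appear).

Columns: sample_id plus the 4 distinct wavelength values (600nm, 440nm, 540nm, 490nm).
For example, row S014 column 600nm takes absorbance=37.54 from the long row (S014, 600nm).

| sample_id | 600nm | 440nm | 540nm | 490nm |
| S014 | 37.54 | 2.92 | 76.76 | 31.76 |
| S016 | 58.39 | 76.41 | 11.89 | 58.54 |
| S015 | 83.57 | 43.82 | 84.5 | 93.82 |
| S017 | 18.12 | 20.24 | 28.61 | 71.63 |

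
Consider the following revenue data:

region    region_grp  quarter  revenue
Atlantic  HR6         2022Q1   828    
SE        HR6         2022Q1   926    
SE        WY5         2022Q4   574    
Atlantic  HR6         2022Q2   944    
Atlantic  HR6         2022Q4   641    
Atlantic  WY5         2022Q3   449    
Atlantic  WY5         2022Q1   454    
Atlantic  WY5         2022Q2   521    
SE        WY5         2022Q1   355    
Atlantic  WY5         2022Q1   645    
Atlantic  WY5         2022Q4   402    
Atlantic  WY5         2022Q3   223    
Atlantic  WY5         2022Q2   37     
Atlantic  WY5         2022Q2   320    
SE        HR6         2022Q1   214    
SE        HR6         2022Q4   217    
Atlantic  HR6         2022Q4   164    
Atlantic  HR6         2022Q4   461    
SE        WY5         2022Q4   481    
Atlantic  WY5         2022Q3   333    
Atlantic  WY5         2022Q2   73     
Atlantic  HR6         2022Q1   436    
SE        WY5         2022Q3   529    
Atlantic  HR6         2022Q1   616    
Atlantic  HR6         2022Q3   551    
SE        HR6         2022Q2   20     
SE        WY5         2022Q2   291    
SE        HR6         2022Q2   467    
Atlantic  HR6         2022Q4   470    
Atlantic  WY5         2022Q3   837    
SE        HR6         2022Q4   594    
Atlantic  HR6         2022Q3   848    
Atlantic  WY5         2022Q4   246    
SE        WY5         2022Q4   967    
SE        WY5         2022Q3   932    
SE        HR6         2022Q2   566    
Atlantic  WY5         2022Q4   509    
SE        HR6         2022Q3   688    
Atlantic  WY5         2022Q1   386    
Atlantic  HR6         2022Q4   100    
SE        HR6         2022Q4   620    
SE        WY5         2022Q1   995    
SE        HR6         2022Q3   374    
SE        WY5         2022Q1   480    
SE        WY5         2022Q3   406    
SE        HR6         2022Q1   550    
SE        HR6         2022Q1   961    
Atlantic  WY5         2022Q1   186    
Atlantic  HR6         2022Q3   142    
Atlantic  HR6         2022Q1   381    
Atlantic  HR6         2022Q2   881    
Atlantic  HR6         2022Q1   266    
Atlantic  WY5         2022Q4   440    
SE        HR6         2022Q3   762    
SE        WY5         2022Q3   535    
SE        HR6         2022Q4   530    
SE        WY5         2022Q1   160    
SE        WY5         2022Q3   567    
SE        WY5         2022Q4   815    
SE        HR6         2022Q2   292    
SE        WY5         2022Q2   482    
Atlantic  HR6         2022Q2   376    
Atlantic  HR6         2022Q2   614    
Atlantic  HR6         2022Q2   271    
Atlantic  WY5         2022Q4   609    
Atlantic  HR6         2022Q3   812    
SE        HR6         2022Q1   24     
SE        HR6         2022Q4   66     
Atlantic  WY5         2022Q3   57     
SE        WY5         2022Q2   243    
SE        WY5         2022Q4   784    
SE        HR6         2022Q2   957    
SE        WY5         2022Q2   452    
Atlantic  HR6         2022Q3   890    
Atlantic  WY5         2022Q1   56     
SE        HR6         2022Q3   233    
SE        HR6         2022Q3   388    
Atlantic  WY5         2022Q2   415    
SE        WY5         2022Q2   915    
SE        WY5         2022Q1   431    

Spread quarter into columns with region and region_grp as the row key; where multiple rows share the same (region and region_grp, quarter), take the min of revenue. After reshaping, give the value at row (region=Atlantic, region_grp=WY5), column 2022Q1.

56

Rows with region=Atlantic, region_grp=WY5 and quarter=2022Q1: revenue values are 454, 645, 386, 186, 56.
min(454, 645, 386, 186, 56) = 56.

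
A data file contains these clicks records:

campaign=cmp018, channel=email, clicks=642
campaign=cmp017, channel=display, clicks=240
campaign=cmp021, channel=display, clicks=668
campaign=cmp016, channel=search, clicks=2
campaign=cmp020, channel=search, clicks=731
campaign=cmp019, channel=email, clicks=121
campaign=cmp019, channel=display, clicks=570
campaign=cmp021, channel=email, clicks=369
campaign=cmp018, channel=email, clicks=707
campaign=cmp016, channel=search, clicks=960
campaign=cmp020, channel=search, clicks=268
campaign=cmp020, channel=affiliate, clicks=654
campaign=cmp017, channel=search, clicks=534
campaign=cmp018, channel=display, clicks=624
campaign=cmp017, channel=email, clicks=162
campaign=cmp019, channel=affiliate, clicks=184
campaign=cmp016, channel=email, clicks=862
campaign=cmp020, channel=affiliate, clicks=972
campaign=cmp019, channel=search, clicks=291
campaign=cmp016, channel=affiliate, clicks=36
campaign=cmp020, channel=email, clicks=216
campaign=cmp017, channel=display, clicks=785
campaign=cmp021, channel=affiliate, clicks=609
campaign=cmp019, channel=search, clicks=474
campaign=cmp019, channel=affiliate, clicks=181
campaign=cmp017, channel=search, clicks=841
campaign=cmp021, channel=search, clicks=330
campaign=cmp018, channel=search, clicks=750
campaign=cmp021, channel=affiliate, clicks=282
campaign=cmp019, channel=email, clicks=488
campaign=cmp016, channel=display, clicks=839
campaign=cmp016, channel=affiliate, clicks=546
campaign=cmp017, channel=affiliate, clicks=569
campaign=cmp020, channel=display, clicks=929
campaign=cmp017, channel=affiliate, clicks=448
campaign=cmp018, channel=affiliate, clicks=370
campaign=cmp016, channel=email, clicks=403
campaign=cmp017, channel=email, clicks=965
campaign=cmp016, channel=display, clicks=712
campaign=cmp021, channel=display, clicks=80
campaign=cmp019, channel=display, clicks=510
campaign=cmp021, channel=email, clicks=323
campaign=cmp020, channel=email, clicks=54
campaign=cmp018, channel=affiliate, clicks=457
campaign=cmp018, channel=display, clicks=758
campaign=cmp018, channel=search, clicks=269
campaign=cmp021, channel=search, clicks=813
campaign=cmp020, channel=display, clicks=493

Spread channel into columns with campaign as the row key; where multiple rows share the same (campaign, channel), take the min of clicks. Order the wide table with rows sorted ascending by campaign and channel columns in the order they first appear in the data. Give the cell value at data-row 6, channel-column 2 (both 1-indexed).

With rows sorted ascending by campaign, row 6 is campaign=cmp021. channel columns in first-appearance order: email, display, search, affiliate; column 2 is display.
Long rows with campaign=cmp021, channel=display: min(668, 80) = 80.

80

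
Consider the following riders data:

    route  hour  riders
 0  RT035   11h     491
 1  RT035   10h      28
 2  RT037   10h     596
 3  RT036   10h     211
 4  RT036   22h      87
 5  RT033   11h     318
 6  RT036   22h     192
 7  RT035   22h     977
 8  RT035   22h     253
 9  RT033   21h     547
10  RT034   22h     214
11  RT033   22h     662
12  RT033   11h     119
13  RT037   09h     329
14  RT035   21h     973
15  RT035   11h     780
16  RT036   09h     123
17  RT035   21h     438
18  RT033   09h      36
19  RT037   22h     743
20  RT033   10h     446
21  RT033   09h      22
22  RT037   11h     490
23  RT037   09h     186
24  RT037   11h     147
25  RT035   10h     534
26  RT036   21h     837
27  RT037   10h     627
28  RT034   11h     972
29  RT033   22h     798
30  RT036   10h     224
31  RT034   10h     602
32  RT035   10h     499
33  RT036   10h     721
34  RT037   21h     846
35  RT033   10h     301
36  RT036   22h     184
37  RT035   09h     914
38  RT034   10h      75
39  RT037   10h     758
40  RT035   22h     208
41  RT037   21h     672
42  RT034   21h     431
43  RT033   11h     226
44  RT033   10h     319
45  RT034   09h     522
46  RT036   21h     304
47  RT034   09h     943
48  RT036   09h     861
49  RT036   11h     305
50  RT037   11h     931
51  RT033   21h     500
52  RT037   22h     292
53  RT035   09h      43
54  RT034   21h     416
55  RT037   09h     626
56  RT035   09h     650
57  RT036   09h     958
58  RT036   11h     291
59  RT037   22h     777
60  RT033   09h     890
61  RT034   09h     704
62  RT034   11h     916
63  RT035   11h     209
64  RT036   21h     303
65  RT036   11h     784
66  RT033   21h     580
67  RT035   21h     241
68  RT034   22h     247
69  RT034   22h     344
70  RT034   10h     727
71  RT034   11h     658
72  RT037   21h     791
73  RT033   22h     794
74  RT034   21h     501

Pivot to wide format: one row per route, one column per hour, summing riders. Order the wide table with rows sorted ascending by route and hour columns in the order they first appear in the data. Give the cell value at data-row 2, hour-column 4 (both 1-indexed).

With rows sorted ascending by route, row 2 is route=RT034. hour columns in first-appearance order: 11h, 10h, 22h, 21h, 09h; column 4 is 21h.
Long rows with route=RT034, hour=21h: 431 + 416 + 501 = 1348.

1348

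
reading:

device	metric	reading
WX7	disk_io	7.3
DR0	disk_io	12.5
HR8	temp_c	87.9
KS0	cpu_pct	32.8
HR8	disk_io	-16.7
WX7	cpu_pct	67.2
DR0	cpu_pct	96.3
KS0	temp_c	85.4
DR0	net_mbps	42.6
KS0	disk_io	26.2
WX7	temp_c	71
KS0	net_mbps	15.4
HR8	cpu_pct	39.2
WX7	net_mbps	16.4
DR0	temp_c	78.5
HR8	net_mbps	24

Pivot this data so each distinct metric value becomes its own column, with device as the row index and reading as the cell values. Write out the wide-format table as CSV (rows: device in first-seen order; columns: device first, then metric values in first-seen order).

device,disk_io,temp_c,cpu_pct,net_mbps
WX7,7.3,71,67.2,16.4
DR0,12.5,78.5,96.3,42.6
HR8,-16.7,87.9,39.2,24
KS0,26.2,85.4,32.8,15.4

Columns: device plus the 4 distinct metric values (disk_io, temp_c, cpu_pct, net_mbps).
For example, row WX7 column disk_io takes reading=7.3 from the long row (WX7, disk_io).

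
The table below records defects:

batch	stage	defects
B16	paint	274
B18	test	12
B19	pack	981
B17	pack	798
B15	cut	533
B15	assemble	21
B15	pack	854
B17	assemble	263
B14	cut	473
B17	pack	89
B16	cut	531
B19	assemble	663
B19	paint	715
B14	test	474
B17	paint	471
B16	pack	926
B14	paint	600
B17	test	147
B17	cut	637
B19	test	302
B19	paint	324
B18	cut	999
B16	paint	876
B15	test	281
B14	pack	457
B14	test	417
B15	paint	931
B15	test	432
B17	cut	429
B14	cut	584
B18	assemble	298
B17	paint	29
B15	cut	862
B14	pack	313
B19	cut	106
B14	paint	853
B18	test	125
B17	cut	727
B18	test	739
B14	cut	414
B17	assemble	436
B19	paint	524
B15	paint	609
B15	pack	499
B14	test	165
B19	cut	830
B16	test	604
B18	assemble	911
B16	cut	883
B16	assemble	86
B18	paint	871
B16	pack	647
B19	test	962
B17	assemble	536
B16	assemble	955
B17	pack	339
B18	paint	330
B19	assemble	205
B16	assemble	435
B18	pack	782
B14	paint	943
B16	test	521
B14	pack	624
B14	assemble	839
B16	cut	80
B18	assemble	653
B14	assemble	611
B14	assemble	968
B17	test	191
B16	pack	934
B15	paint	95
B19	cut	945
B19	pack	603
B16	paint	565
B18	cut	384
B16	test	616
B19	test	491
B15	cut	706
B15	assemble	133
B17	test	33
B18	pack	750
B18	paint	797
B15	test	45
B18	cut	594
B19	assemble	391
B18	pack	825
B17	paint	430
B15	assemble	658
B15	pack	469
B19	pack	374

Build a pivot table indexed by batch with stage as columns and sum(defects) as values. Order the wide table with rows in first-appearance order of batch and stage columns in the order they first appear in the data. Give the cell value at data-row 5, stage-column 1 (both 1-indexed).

1635

With rows in first-appearance order of batch, row 5 is batch=B15. stage columns in first-appearance order: paint, test, pack, cut, assemble; column 1 is paint.
Long rows with batch=B15, stage=paint: 931 + 609 + 95 = 1635.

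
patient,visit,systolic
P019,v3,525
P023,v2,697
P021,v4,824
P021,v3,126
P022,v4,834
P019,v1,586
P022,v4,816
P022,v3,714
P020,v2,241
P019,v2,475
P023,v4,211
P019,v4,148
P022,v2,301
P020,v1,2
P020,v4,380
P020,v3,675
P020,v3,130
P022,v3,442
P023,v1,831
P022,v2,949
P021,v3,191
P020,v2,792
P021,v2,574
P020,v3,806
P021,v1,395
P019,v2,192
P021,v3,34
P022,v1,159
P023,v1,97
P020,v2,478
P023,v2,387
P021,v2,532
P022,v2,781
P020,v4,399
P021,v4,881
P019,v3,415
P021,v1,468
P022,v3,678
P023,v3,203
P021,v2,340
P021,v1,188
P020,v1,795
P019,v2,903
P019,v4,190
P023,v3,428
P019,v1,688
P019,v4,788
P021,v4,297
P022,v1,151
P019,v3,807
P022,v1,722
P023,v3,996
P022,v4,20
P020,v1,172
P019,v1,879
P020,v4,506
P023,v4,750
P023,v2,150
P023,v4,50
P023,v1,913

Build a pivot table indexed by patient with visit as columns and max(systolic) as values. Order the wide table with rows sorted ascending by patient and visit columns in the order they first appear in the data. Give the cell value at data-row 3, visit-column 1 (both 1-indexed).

191

With rows sorted ascending by patient, row 3 is patient=P021. visit columns in first-appearance order: v3, v2, v4, v1; column 1 is v3.
Long rows with patient=P021, visit=v3: max(126, 191, 34) = 191.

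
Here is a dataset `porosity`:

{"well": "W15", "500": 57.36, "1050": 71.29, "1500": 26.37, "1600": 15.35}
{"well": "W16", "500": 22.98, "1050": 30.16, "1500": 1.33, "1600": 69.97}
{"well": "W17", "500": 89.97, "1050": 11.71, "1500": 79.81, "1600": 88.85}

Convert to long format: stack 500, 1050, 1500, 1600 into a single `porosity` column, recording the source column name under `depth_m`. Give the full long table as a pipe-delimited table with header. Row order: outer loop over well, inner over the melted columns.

| well | depth_m | porosity |
| W15 | 500 | 57.36 |
| W15 | 1050 | 71.29 |
| W15 | 1500 | 26.37 |
| W15 | 1600 | 15.35 |
| W16 | 500 | 22.98 |
| W16 | 1050 | 30.16 |
| W16 | 1500 | 1.33 |
| W16 | 1600 | 69.97 |
| W17 | 500 | 89.97 |
| W17 | 1050 | 11.71 |
| W17 | 1500 | 79.81 |
| W17 | 1600 | 88.85 |

Each (well, column) pair becomes one row: 3 × 4 = 12 rows.
For example, (W15, 500) → porosity=57.36.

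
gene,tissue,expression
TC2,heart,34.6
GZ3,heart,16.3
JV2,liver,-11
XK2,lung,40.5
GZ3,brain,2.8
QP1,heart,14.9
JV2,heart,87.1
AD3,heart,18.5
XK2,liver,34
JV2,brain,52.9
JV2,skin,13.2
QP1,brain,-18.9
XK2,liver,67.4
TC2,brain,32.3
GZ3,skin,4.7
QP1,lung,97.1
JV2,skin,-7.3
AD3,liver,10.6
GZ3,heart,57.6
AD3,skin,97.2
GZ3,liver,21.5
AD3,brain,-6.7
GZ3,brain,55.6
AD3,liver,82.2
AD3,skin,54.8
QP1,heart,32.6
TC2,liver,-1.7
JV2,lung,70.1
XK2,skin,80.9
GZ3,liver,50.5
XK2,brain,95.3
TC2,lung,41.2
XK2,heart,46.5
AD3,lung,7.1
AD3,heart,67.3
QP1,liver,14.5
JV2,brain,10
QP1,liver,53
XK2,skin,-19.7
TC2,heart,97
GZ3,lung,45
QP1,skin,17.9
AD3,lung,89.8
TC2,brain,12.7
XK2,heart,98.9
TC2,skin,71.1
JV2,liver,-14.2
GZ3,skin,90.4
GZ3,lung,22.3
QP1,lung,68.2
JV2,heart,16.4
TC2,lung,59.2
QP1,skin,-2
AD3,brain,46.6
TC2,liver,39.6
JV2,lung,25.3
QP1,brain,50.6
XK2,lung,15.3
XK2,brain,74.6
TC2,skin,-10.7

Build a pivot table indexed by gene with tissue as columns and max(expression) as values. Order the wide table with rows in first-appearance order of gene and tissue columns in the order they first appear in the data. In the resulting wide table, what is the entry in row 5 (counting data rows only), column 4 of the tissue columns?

With rows in first-appearance order of gene, row 5 is gene=QP1. tissue columns in first-appearance order: heart, liver, lung, brain, skin; column 4 is brain.
Long rows with gene=QP1, tissue=brain: max(-18.9, 50.6) = 50.6.

50.6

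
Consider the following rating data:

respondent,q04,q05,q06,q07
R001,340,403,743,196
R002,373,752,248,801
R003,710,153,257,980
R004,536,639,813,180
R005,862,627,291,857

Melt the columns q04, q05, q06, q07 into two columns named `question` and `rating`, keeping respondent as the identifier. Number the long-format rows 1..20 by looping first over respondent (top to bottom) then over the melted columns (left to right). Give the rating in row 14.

20 rows total (5 × 4). Row 14: index ⌊(14-1)/4⌋ = 3 into respondent → R004; (14-1) mod 4 = 1 into the melted columns → q05.
So row 14 is (R004, q05, 639); rating = 639.

639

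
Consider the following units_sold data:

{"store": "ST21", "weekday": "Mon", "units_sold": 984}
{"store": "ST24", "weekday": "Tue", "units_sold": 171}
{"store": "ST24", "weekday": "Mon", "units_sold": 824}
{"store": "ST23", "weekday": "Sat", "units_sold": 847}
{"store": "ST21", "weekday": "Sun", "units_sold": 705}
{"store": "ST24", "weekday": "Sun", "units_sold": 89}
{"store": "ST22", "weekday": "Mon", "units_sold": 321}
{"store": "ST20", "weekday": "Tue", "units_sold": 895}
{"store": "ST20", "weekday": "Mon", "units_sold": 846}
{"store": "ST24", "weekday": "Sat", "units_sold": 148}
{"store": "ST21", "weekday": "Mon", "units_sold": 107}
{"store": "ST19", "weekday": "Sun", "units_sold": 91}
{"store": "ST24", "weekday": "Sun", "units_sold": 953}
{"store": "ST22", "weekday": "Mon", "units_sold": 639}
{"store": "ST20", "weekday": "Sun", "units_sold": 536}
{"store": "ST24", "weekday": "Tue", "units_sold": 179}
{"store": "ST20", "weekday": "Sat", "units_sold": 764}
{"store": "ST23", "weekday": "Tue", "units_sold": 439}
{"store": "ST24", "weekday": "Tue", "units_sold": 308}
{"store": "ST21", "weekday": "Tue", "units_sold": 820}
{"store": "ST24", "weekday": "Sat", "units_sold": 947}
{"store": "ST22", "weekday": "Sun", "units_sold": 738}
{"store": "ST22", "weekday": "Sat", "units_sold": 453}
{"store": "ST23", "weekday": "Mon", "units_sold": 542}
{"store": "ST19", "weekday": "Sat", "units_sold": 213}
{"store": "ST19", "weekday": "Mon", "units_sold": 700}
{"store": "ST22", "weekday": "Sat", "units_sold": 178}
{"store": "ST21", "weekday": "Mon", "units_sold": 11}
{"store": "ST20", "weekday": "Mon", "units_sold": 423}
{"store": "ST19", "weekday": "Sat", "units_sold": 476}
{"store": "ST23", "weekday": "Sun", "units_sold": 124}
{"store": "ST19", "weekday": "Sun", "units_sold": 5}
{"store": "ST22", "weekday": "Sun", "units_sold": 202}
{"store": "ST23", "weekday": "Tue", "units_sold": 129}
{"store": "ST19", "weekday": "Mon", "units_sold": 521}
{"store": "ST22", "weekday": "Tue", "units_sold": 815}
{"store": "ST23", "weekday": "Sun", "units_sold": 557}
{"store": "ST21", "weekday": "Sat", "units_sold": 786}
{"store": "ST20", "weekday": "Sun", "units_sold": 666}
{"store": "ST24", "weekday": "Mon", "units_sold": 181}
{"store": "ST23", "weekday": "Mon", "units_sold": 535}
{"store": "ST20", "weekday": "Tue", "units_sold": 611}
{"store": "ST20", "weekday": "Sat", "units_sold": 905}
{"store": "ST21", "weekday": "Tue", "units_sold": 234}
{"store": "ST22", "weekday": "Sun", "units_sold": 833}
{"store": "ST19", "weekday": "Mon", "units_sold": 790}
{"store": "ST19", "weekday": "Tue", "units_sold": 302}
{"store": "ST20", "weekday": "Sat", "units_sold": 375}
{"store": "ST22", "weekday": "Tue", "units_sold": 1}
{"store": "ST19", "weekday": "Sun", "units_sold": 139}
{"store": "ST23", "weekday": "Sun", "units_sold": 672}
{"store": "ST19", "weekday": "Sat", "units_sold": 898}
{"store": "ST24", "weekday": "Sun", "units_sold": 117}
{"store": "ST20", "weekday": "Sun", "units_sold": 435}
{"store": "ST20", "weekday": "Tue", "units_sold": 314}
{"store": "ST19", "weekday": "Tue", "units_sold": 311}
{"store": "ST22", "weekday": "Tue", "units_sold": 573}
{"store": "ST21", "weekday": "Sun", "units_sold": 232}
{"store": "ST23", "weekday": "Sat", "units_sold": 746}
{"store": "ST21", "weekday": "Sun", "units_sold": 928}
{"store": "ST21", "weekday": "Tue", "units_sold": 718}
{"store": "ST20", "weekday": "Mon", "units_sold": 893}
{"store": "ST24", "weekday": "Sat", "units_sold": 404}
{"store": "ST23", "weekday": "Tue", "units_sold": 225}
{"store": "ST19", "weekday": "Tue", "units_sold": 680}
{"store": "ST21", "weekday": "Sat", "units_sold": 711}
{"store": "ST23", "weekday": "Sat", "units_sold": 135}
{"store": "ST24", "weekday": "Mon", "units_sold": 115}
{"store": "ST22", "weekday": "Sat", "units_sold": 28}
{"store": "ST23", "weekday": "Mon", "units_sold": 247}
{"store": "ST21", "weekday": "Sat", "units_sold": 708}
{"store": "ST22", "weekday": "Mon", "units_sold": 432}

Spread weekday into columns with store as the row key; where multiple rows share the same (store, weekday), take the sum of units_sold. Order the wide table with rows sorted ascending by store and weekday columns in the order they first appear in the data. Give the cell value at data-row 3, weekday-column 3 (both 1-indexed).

2205

With rows sorted ascending by store, row 3 is store=ST21. weekday columns in first-appearance order: Mon, Tue, Sat, Sun; column 3 is Sat.
Long rows with store=ST21, weekday=Sat: 786 + 711 + 708 = 2205.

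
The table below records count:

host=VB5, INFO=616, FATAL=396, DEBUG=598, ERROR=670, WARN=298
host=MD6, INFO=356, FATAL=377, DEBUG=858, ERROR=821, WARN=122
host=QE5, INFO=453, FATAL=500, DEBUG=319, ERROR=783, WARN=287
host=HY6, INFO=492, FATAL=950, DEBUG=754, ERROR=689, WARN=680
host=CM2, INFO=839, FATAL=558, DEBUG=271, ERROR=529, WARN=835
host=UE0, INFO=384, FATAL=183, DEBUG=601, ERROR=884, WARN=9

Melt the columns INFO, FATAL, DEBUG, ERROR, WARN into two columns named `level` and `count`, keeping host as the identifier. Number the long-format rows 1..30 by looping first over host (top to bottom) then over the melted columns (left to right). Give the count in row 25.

835

30 rows total (6 × 5). Row 25: index ⌊(25-1)/5⌋ = 4 into host → CM2; (25-1) mod 5 = 4 into the melted columns → WARN.
So row 25 is (CM2, WARN, 835); count = 835.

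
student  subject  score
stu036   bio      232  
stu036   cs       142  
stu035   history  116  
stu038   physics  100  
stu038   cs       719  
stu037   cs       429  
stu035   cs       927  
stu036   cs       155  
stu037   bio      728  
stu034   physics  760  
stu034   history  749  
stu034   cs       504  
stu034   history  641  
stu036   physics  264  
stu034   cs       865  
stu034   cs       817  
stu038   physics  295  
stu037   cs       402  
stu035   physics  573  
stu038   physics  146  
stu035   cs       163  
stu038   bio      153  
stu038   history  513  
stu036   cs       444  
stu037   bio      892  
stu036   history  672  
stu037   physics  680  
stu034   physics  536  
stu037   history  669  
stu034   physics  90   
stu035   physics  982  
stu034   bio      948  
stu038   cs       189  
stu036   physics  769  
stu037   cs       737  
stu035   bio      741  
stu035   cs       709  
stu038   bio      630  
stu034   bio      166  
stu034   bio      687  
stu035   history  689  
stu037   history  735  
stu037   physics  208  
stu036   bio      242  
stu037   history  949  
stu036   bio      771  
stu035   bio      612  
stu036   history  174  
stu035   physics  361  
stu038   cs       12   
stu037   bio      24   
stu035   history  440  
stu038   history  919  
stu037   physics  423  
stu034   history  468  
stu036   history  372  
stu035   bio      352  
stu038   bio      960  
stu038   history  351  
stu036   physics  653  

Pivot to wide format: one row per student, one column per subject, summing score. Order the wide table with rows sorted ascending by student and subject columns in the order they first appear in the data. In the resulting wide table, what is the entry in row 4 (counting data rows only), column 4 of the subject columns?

1311

With rows sorted ascending by student, row 4 is student=stu037. subject columns in first-appearance order: bio, cs, history, physics; column 4 is physics.
Long rows with student=stu037, subject=physics: 680 + 208 + 423 = 1311.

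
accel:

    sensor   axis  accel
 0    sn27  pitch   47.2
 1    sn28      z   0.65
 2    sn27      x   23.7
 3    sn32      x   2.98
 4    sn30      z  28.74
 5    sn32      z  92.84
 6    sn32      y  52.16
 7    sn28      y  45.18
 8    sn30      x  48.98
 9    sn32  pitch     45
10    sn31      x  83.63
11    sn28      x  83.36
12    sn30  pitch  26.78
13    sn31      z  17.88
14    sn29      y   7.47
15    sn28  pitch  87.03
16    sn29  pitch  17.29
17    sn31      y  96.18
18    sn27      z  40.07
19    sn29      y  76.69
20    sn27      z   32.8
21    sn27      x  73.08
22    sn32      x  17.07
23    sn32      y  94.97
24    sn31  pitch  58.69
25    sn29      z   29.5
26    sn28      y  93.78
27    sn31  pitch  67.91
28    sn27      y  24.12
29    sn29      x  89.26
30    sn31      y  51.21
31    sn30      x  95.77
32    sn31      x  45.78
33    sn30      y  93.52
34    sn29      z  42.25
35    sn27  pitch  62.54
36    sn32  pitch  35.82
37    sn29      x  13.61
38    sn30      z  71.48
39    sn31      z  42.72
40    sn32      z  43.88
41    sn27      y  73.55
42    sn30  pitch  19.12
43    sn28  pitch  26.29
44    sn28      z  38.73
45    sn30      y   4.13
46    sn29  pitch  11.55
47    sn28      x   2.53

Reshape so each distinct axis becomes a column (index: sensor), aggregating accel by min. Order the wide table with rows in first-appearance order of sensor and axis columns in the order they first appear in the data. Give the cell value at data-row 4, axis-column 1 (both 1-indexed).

With rows in first-appearance order of sensor, row 4 is sensor=sn30. axis columns in first-appearance order: pitch, z, x, y; column 1 is pitch.
Long rows with sensor=sn30, axis=pitch: min(26.78, 19.12) = 19.12.

19.12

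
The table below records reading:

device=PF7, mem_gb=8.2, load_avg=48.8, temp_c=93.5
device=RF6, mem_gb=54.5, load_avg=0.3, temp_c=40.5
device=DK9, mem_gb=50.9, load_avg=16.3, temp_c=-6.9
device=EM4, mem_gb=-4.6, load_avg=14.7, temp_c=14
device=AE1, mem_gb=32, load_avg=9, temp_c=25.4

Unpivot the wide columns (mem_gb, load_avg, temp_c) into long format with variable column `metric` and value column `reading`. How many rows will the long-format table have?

5 device values × 3 melted columns = 15 rows.

15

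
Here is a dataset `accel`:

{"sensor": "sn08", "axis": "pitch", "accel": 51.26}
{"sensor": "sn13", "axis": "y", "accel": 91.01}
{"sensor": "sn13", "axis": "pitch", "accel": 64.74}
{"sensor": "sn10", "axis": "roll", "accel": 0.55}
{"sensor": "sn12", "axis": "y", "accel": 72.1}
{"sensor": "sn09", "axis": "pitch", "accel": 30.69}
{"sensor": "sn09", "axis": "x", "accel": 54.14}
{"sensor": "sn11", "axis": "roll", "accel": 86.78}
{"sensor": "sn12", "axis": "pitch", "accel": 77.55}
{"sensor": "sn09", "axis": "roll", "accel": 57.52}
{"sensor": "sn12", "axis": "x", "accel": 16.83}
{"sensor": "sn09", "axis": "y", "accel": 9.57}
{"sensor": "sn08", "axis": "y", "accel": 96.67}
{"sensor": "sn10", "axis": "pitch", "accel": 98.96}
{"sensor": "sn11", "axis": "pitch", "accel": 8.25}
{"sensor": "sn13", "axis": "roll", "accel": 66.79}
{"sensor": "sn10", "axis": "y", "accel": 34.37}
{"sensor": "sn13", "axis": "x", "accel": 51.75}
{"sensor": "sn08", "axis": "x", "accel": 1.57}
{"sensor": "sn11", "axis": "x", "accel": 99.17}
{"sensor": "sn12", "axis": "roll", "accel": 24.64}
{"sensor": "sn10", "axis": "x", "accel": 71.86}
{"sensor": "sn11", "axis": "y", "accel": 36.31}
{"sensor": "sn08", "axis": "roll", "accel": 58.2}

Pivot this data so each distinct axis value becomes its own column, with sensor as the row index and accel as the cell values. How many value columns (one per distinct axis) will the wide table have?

4

4 distinct axis values: roll, y, pitch, x.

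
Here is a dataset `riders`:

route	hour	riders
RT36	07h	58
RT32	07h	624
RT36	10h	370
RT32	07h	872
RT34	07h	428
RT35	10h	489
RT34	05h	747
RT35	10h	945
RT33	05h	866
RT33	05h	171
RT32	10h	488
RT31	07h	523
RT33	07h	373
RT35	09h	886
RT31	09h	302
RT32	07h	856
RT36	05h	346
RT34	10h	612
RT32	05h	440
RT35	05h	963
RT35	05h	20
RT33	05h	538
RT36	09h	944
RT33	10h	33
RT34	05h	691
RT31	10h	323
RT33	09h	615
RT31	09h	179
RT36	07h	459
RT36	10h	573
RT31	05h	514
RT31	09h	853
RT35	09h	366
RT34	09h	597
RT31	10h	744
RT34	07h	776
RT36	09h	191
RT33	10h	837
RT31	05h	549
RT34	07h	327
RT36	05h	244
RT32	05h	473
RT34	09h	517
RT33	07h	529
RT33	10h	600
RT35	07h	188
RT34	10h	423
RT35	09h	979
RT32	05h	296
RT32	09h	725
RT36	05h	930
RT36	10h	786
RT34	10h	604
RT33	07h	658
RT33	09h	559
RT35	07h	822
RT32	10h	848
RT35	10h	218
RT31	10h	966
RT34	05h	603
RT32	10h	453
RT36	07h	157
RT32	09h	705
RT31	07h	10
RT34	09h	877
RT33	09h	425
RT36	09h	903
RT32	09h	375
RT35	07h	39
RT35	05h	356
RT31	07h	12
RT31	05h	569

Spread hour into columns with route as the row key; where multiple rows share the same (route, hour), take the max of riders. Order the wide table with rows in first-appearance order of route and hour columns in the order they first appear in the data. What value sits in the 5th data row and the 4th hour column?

With rows in first-appearance order of route, row 5 is route=RT33. hour columns in first-appearance order: 07h, 10h, 05h, 09h; column 4 is 09h.
Long rows with route=RT33, hour=09h: max(615, 559, 425) = 615.

615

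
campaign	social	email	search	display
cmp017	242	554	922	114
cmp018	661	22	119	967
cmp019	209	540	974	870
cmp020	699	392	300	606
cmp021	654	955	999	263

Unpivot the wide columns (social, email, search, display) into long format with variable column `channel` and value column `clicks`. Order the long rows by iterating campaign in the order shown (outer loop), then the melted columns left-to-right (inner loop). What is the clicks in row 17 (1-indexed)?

654

20 rows total (5 × 4). Row 17: index ⌊(17-1)/4⌋ = 4 into campaign → cmp021; (17-1) mod 4 = 0 into the melted columns → social.
So row 17 is (cmp021, social, 654); clicks = 654.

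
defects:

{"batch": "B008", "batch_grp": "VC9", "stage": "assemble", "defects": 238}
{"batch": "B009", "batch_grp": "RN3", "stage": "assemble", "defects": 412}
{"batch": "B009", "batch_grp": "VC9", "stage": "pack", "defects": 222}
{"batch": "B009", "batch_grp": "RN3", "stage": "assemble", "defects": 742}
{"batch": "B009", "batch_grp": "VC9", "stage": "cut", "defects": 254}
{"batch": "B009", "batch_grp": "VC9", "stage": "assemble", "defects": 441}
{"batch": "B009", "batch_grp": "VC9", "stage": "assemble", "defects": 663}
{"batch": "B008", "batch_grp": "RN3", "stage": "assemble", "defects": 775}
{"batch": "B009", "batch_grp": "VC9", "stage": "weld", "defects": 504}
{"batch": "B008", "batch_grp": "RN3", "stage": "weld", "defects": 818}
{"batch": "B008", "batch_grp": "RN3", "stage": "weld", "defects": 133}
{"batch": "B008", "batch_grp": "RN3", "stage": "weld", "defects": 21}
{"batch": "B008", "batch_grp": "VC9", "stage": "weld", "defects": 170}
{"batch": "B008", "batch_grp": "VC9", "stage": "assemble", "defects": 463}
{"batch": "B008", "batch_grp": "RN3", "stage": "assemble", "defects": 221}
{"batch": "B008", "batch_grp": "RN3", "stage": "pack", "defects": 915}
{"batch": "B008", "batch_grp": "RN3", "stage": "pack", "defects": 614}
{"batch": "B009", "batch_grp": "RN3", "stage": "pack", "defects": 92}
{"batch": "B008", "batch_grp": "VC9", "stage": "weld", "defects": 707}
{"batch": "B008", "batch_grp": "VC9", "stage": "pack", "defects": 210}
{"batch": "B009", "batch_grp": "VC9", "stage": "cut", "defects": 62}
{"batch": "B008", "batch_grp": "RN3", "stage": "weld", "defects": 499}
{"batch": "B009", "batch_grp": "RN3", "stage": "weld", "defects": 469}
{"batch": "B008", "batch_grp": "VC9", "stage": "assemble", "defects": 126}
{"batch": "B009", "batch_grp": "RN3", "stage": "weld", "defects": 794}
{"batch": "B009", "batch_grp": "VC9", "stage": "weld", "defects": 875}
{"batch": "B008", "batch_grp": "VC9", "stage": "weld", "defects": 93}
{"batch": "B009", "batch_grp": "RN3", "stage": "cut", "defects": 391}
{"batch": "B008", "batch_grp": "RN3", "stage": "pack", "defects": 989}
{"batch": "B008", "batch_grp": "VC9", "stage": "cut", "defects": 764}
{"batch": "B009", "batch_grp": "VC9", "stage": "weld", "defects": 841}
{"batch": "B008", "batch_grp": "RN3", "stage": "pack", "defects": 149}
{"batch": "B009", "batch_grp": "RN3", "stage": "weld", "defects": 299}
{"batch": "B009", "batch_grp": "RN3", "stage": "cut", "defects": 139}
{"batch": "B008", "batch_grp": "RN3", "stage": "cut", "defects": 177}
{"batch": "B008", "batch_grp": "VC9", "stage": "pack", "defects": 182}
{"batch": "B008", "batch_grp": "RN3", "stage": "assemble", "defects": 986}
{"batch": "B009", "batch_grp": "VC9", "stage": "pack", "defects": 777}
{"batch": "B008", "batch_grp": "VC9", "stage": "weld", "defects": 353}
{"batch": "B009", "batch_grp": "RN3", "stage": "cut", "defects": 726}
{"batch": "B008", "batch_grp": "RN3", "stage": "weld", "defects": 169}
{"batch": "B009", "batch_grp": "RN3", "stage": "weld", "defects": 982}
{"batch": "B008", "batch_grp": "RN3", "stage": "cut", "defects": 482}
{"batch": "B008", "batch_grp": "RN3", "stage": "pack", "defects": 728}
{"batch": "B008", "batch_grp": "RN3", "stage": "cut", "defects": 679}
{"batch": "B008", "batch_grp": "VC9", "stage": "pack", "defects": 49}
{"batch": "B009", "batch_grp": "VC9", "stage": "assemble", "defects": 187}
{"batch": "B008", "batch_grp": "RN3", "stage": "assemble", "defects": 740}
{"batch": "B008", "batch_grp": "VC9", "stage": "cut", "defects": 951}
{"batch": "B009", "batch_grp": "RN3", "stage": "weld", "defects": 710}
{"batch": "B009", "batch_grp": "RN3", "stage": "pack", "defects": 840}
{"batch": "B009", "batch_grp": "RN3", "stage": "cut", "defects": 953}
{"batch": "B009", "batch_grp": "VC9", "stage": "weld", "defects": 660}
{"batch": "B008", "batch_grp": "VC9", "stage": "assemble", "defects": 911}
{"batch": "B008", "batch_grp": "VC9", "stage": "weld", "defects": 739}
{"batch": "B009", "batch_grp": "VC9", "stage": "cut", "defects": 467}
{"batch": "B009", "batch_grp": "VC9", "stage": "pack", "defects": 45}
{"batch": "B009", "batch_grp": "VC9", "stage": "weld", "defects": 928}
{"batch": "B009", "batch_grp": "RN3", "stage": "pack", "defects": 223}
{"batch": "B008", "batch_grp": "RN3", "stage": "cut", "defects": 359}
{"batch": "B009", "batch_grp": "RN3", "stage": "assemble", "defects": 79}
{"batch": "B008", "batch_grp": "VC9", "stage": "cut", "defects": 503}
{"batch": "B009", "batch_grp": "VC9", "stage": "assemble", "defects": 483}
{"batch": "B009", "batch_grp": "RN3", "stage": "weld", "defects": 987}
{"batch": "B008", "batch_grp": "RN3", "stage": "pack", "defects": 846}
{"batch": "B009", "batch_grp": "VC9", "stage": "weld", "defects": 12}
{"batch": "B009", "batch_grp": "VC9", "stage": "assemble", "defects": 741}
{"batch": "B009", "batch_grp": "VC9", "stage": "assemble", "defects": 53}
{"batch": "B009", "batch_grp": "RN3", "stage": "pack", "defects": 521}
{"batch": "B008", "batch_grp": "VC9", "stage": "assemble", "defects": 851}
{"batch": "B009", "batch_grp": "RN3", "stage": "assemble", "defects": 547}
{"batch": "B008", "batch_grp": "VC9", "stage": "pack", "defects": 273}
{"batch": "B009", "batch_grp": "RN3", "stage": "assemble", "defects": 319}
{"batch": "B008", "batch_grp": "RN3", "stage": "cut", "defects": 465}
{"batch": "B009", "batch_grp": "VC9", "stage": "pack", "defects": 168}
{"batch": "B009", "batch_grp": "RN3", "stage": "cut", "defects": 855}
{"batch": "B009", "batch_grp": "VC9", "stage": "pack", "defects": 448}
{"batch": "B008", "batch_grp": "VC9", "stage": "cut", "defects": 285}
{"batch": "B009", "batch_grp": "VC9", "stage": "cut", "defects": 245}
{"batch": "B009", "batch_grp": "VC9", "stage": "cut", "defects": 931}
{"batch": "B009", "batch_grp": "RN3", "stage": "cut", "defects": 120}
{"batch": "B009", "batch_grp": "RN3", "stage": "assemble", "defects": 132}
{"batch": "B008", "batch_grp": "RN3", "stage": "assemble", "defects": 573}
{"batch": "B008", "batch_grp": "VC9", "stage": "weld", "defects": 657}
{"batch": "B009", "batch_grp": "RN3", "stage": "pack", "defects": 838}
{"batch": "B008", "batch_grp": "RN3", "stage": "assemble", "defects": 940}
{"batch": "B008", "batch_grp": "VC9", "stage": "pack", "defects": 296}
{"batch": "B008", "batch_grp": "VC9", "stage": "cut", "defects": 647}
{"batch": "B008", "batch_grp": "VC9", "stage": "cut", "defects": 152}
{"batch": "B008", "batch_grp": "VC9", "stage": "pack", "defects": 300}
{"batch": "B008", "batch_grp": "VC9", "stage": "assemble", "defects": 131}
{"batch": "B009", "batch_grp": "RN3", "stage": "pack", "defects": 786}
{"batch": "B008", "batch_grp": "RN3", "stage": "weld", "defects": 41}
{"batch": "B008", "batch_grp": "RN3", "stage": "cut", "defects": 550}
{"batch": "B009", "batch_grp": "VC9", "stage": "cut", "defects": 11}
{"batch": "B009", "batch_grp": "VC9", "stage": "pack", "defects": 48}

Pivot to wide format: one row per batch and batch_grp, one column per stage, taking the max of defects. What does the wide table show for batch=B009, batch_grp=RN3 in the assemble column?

742

Rows with batch=B009, batch_grp=RN3 and stage=assemble: defects values are 412, 742, 79, 547, 319, 132.
max(412, 742, 79, 547, 319, 132) = 742.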